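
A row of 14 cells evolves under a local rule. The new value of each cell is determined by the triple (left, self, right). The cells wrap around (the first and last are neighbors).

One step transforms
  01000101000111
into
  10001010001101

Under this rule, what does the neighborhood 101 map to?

At position 0 the neighborhood is 101; the next row has 1 there.

1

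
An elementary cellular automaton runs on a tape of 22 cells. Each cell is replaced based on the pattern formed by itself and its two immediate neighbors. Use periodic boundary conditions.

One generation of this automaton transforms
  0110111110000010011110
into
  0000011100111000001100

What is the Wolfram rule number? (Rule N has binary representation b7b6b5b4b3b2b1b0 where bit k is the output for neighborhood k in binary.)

129

position 5: 111 → 1  (bit 7 = 1)
position 2: 110 → 0  (bit 6 = 0)
position 3: 101 → 0  (bit 5 = 0)
position 9: 100 → 0  (bit 4 = 0)
position 1: 011 → 0  (bit 3 = 0)
position 14: 010 → 0  (bit 2 = 0)
position 0: 001 → 0  (bit 1 = 0)
position 10: 000 → 1  (bit 0 = 1)
bits b7..b0 = 10000001 = 129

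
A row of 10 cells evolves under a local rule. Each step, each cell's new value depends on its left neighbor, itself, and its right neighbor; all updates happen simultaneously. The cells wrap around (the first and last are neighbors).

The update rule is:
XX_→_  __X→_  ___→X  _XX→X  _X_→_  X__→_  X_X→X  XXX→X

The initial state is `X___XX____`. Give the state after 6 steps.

XX____XXXX

__X_X__XX_
X__X___X__
_____X____
XXXX___XXX
XXX__X_XXX
XX____XXXX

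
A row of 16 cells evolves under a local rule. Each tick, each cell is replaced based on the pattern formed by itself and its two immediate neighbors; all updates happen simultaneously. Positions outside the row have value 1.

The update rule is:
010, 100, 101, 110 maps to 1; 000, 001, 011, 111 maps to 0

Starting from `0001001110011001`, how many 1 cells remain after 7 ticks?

1001100011001100
1100110001100110
0110011000110011
1011001100011000
1101100110001100
0110110011000110
1011011001100011
count of 1: 9

9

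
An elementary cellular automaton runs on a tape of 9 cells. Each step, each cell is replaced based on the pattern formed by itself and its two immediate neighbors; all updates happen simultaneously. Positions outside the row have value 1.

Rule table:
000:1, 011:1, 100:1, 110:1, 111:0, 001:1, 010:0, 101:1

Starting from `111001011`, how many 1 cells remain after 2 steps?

001110110
111011111
count of 1: 8

8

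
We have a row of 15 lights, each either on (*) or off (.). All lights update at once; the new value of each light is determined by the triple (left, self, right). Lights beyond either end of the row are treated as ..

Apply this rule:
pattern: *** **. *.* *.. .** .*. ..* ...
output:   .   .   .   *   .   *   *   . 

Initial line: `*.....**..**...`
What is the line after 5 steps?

**...*..**..*..
..*.****..****.
.**.....**....*
*..*...*..*..**
*****.*******..

*****.*******..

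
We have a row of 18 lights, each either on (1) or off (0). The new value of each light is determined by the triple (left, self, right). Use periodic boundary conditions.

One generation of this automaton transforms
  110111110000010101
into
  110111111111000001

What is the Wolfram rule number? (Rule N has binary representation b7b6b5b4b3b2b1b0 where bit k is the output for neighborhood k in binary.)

position 0: 111 → 1  (bit 7 = 1)
position 1: 110 → 1  (bit 6 = 1)
position 2: 101 → 0  (bit 5 = 0)
position 8: 100 → 1  (bit 4 = 1)
position 3: 011 → 1  (bit 3 = 1)
position 13: 010 → 0  (bit 2 = 0)
position 12: 001 → 0  (bit 1 = 0)
position 9: 000 → 1  (bit 0 = 1)
bits b7..b0 = 11011001 = 217

217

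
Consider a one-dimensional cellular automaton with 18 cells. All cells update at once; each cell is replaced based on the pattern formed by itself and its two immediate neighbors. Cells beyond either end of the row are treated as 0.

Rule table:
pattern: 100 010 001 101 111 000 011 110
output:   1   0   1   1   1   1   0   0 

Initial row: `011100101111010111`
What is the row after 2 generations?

generation 1: 101011010110101010
generation 2: 010100101001010101

010100101001010101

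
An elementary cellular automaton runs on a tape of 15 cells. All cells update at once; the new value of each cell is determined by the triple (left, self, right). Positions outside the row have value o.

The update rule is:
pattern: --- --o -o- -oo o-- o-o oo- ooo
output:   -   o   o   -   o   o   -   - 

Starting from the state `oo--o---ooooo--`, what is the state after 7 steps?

--oooo-o-----oo
oo----ooo---o--
--o--o---o-oooo
ooooooo-ooo----
-------o---o--o
o-----ooo-oooo-
-o---o---o----o

-o---o---o----o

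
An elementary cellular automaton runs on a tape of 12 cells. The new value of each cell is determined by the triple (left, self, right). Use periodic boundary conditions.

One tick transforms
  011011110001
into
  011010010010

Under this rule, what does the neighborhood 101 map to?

0

At position 0 the neighborhood is 101; the next row has 0 there.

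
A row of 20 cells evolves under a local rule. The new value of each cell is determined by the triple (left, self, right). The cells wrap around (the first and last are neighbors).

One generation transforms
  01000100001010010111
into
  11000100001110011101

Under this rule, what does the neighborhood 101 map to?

At position 0 the neighborhood is 101; the next row has 1 there.

1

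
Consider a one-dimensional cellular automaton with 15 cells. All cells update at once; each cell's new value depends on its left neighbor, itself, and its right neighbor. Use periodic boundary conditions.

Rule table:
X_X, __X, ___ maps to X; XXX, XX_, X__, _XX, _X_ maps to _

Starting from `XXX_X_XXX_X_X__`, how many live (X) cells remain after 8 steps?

step 1: ___X_X___X_X__X
step 2: _XX_X__XX_X__X_
step 3: X__X__X__X__X__
step 4: __X__X__X__X__X
step 5: _X__X__X__X__X_
step 6: X__X__X__X__X__  (repeats step 3; period 3)
step 8: _X__X__X__X__X_
count of X: 5

5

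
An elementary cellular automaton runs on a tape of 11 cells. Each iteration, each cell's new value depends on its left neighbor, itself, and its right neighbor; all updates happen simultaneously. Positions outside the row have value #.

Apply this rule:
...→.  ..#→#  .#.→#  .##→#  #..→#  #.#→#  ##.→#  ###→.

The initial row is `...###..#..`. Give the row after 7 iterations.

##.....###.

#.##.######
######.....
.....##...#
#...####.##
##.##..###.
.#######.##
##.....###.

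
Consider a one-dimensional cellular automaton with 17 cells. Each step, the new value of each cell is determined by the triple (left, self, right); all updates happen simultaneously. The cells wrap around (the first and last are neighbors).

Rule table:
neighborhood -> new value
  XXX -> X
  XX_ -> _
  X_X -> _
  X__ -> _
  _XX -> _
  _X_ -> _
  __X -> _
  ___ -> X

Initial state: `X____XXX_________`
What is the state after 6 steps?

__XX__X__XXXXXXX_
X_________XXXXX__
__XXXXXXX__XXX___
X__XXXXX____X__XX
____XXX__XX_____X
_XX__X______XXX__

_XX__X______XXX__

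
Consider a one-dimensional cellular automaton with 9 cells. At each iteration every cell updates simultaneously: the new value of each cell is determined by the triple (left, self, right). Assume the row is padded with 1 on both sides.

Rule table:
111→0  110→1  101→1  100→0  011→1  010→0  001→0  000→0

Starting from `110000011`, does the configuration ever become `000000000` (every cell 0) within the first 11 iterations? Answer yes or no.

iteration 1: 010000010
iteration 2: 100000001
iteration 3: 100000001  (fixed point — unchanged through iteration 11)
iteration 11 is 100000001, still not uniform 0

no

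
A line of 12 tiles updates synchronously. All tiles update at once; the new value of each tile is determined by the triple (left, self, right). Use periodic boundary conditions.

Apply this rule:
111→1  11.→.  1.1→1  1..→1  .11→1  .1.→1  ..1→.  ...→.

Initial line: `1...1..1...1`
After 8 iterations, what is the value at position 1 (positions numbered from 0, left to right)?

.1..11.11..1
111.1.11.1.1
11.1111.1111
1.1111.11111
.1111.111111
1111.111111.
111.111111.1
11.111111.11
position 1 holds 1

1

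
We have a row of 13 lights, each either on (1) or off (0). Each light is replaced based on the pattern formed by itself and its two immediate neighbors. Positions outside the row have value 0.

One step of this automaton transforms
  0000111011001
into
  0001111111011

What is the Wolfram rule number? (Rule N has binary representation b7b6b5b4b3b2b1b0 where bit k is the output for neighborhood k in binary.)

position 5: 111 → 1  (bit 7 = 1)
position 6: 110 → 1  (bit 6 = 1)
position 7: 101 → 1  (bit 5 = 1)
position 10: 100 → 0  (bit 4 = 0)
position 4: 011 → 1  (bit 3 = 1)
position 12: 010 → 1  (bit 2 = 1)
position 3: 001 → 1  (bit 1 = 1)
position 0: 000 → 0  (bit 0 = 0)
bits b7..b0 = 11101110 = 238

238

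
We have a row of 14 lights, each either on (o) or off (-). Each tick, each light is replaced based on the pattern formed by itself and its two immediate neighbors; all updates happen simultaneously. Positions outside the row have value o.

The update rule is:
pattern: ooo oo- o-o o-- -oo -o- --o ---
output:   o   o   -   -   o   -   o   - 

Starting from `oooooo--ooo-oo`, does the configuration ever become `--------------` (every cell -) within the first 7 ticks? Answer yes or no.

oooooo-oooo-oo
oooooo-oooo-oo  (fixed point — unchanged through tick 7)
tick 7 is oooooo-oooo-oo, still not uniform -

no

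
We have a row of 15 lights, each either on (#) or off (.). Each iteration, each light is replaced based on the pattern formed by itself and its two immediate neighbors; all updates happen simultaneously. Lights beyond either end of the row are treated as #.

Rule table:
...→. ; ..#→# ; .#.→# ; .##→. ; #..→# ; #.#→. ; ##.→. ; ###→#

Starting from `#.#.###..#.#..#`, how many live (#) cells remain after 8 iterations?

..#..#.###.###.
######..#...#..
#####.####.####
####...##...###
###.#.#..#.#.##
##..#.####.#..#
#.###..##..###.
...#.##..##.#..
count of #: 6

6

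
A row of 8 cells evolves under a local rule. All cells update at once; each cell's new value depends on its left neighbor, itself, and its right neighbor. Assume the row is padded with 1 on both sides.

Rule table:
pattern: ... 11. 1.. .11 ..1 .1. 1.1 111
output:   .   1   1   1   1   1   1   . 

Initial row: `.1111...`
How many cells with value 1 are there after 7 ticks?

11..11.1
.1111111
11......
.11....1
1111..11
...1111.
1.11..11
count of 1: 5

5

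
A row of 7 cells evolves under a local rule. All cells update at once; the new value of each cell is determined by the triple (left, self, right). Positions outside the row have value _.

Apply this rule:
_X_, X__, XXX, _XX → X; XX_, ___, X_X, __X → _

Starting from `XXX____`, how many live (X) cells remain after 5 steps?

step 1: XX_X___
step 2: X__XX__
step 3: XX_X_X_
step 4: X__X_XX
step 5: XX_X_X_
count of X: 4

4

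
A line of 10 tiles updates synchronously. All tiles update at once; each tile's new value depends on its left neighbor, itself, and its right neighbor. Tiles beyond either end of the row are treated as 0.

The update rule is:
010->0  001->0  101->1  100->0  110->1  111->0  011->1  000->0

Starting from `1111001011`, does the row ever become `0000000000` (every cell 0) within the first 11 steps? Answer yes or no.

yes

1001000111
0000000101
0000000010
0000000000
all cells are 0 at step 4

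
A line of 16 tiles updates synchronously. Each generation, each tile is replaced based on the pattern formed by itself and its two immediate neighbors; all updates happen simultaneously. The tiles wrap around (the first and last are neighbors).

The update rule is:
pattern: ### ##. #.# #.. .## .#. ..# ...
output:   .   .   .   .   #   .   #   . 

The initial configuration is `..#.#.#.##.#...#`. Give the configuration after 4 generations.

.#......#.....#.
#......#.....#..
......#.....#..#
.....#.....#..#.

.....#.....#..#.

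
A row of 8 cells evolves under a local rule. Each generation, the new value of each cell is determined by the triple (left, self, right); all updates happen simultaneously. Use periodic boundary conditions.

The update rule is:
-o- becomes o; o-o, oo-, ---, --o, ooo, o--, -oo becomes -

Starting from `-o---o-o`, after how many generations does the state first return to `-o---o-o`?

1

-o---o-o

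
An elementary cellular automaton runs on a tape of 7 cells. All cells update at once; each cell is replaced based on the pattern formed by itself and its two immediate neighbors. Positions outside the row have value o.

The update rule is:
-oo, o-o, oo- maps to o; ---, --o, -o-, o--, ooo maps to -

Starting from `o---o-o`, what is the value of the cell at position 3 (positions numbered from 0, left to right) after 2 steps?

step 1: o----oo
step 2: o----o-
position 3 holds -

-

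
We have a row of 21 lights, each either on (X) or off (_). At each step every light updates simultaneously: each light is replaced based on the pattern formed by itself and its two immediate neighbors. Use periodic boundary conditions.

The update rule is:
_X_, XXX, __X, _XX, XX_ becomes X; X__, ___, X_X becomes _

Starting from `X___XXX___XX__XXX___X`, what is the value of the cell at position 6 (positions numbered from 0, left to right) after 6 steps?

step 1: X__XXXX__XXX_XXXX__XX
step 2: X_XXXXX_XXXX_XXXX_XXX
step 3: X_XXXXX_XXXX_XXXX_XXX  (fixed point — unchanged through step 6)
position 6 holds X

X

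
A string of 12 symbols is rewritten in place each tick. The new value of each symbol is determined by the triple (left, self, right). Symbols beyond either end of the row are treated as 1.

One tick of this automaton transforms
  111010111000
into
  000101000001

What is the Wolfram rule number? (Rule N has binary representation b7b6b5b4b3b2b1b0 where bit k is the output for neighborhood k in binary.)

34

position 0: 111 → 0  (bit 7 = 0)
position 2: 110 → 0  (bit 6 = 0)
position 3: 101 → 1  (bit 5 = 1)
position 9: 100 → 0  (bit 4 = 0)
position 6: 011 → 0  (bit 3 = 0)
position 4: 010 → 0  (bit 2 = 0)
position 11: 001 → 1  (bit 1 = 1)
position 10: 000 → 0  (bit 0 = 0)
bits b7..b0 = 00100010 = 34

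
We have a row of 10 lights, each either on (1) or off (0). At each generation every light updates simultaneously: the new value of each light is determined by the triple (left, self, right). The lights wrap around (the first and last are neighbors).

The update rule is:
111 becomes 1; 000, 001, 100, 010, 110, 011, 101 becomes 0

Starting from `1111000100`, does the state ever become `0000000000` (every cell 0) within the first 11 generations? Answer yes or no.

0110000000
0000000000
all cells are 0 at generation 2

yes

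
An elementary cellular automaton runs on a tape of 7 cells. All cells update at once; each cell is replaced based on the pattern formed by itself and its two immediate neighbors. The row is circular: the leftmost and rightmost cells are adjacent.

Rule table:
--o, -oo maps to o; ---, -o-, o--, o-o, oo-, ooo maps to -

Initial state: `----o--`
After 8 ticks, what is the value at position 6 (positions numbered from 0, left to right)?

tick 1: ---o---
tick 2: --o----
tick 3: -o-----
tick 4: o------
tick 5: ------o
tick 6: -----o-
tick 7: ----o--  (repeats tick 0; period 7)
tick 8: ---o---
position 6 holds -

-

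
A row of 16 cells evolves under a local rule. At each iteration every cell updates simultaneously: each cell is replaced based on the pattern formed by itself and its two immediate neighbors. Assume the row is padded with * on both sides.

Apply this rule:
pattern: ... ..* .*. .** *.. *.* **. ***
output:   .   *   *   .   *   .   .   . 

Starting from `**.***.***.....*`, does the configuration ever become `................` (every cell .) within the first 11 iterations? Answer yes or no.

..........*...*.
*........***.**.
.*......*.......
.**....***.....*
...*..*...*...*.
*.******.***.**.
................
all cells are . at iteration 7

yes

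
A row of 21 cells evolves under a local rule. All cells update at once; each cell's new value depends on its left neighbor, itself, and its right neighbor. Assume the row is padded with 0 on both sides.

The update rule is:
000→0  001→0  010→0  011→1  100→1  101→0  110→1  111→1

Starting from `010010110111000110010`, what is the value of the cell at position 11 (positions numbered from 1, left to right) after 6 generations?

1

generation 1: 001000110111100111001
generation 2: 000100110111110111100
generation 3: 000010110111110111110
generation 4: 000000110111110111111
generation 5: 000000110111110111111  (fixed point — unchanged through generation 6)
position 11 holds 1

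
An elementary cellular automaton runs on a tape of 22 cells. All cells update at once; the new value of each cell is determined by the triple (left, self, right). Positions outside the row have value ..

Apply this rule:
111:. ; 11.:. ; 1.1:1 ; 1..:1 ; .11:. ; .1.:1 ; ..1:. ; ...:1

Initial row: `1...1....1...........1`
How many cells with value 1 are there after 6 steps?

7

step 1: 111.1111.11111111111.1
step 2: ...1....1...........11
step 3: 11.1111.11111111111...
step 4: ..1....1...........111
step 5: 1.1111.11111111111....
step 6: 11....1...........1111
count of 1: 7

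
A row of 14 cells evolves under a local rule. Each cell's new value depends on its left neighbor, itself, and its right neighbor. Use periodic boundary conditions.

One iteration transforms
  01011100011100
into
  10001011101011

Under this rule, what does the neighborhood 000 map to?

1

At position 7 the neighborhood is 000; the next row has 1 there.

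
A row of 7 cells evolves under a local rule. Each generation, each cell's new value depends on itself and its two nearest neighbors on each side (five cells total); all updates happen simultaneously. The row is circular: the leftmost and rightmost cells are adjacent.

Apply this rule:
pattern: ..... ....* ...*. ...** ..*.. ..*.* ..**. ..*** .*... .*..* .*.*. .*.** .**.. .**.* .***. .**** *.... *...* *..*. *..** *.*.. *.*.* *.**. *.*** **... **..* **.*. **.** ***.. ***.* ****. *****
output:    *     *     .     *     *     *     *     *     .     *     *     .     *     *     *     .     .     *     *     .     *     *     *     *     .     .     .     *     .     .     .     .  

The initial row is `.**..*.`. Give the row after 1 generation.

.**.***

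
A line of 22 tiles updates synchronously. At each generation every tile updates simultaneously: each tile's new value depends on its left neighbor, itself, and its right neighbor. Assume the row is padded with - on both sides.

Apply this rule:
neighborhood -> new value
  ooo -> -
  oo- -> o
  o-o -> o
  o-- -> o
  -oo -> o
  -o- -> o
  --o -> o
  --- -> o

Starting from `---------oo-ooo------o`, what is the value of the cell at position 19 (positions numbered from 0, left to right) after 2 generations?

-

ooooooooooooo-oooooooo
o-----------ooo------o
position 19 holds -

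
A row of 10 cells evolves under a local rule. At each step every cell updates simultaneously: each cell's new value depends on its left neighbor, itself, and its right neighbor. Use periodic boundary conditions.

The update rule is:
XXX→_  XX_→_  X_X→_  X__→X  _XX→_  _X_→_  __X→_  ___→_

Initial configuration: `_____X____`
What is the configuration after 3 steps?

______X___
_______X__
________X_

________X_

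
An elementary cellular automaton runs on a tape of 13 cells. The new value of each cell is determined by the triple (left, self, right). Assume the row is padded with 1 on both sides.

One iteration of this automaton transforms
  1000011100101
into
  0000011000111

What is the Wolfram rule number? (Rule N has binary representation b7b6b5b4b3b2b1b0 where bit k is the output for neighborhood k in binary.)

172

position 6: 111 → 1  (bit 7 = 1)
position 0: 110 → 0  (bit 6 = 0)
position 11: 101 → 1  (bit 5 = 1)
position 1: 100 → 0  (bit 4 = 0)
position 5: 011 → 1  (bit 3 = 1)
position 10: 010 → 1  (bit 2 = 1)
position 4: 001 → 0  (bit 1 = 0)
position 2: 000 → 0  (bit 0 = 0)
bits b7..b0 = 10101100 = 172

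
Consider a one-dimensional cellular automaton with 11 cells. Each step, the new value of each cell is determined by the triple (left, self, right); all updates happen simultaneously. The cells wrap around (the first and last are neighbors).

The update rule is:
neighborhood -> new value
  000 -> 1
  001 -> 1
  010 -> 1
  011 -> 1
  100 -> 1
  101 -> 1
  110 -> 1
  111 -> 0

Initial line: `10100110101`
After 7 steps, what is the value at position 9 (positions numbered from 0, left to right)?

11111111111
00000000000
11111111111  (repeats step 1; period 2)
step 7: 11111111111
position 9 holds 1

1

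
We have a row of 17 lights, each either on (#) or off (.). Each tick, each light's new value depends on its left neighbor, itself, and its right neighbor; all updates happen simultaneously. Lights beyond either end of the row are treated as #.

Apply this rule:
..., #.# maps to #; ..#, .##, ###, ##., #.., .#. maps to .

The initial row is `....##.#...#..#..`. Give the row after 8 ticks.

.##...#..#.......
#...#......#####.
..#...####......#
....#......####..
.##...####.......
#...#......#####.  (repeats tick 2; period 4)
tick 8: ....#......####..

....#......####..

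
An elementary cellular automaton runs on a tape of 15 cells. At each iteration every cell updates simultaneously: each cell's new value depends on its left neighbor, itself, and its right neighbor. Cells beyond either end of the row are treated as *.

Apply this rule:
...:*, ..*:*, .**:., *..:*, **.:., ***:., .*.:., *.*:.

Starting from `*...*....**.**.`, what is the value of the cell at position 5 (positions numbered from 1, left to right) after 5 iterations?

*

.***.****......
.........******
*********......
.........******  (repeats iteration 2; period 2)
iteration 5: *********......
position 5 holds *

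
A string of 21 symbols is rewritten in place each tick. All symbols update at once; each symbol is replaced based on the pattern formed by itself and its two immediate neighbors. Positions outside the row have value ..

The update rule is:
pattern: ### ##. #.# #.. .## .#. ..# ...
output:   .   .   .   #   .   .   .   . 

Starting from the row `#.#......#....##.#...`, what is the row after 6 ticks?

........#......#.....

...#......#.......#..
....#......#.......#.
.....#......#.......#
......#......#.......
.......#......#......
........#......#.....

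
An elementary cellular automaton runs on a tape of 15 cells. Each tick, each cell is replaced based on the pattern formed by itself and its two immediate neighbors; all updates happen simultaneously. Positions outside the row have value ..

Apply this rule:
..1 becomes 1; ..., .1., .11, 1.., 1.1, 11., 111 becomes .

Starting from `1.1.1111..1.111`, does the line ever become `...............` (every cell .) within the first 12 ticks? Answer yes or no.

yes

tick 1: .........1.....
tick 2: ........1......
tick 3: .......1.......
tick 4: ......1........
tick 5: .....1.........
tick 6: ....1..........
tick 7: ...1...........
tick 8: ..1............
tick 9: .1.............
tick 10: 1..............
tick 11: ...............
all cells are . at tick 11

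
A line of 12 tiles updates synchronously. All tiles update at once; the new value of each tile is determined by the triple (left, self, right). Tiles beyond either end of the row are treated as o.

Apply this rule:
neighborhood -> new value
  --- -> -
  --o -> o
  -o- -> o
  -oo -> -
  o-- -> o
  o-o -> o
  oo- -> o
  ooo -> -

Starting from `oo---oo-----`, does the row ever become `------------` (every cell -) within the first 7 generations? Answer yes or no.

no

-oo-o-oo---o
o-oooo-oo-o-
oo---oo-oooo
-oo-o-oo----
o-oooo-oo--o
oo---oo-ooo-
-oo-o-oo--oo
generation 7 is -oo-o-oo--oo, still not uniform -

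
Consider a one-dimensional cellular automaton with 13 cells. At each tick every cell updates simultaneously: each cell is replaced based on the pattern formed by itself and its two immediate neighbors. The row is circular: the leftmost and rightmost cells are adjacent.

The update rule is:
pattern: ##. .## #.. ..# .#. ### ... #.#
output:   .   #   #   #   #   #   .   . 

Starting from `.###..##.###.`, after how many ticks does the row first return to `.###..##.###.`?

###.###..##.#
##..##.###..#
#.###..##.###
..##.###..###
###..##.####.
##.###..###..
#..##.####.##
.###..###..##
.##.####.###.
##..###..##.#
#.####.###..#
..###..##.###
####.###..##.
###..##.###..
##.###..##.##
#..##.###..##
.###..##.####
.##.###..###.
##..##.####.#
#.###..###..#
..##.####.###
###..###..##.
##.####.###..
#..###..##.##
.####.###..##
.###..##.###.

26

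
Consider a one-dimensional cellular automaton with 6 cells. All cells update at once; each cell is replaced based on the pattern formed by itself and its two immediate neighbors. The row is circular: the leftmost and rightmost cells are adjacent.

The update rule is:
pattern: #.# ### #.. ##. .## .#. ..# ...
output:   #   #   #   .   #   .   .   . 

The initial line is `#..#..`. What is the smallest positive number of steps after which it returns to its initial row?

3

.#..#.
..#..#
#..#..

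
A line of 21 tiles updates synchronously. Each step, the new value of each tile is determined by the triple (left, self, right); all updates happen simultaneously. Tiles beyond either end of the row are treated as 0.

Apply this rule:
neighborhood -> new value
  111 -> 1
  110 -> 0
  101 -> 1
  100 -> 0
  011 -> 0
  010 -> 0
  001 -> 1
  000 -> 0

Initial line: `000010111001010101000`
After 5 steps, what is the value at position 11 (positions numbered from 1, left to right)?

1

000101010010101010000
001010100101010100000
010101001010101000000
101010010101010000000
010100101010100000000
position 11 holds 1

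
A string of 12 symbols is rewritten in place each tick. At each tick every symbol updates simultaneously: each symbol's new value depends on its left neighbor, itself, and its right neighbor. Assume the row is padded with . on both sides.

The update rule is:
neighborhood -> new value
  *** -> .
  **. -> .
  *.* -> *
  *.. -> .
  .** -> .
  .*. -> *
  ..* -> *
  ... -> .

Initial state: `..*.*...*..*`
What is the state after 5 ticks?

*..**.**....

.****..**.**
*.....*..*..
*....**.**..
*...*..*....
*..**.**....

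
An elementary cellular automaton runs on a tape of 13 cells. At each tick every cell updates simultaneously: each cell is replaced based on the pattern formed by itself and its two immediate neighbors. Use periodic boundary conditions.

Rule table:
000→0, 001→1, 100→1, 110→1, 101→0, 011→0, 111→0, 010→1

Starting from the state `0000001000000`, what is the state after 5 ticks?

0111011110110

0000011100000
0000100110000
0001111011000
0010001001100
0111011110110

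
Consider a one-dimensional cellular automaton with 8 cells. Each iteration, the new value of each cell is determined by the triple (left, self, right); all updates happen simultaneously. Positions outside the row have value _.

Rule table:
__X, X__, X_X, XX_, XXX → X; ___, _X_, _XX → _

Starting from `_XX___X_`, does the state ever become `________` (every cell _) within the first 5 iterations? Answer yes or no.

no

X_XX_X_X
_X_XX_X_
X_X_XX_X
_X_X_XX_
X_X_X_XX
iteration 5 is X_X_X_XX, still not uniform _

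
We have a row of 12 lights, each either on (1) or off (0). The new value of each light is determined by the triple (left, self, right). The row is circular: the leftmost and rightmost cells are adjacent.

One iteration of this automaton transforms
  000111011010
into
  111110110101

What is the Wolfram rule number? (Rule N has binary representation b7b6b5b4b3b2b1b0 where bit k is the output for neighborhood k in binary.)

position 4: 111 → 1  (bit 7 = 1)
position 5: 110 → 0  (bit 6 = 0)
position 6: 101 → 1  (bit 5 = 1)
position 11: 100 → 1  (bit 4 = 1)
position 3: 011 → 1  (bit 3 = 1)
position 10: 010 → 0  (bit 2 = 0)
position 2: 001 → 1  (bit 1 = 1)
position 0: 000 → 1  (bit 0 = 1)
bits b7..b0 = 10111011 = 187

187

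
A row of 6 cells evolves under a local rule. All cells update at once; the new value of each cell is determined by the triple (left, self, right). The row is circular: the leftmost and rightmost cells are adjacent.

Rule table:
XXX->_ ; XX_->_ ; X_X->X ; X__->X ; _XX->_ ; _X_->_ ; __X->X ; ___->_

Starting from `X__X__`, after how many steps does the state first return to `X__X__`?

2

_XX_XX
X__X__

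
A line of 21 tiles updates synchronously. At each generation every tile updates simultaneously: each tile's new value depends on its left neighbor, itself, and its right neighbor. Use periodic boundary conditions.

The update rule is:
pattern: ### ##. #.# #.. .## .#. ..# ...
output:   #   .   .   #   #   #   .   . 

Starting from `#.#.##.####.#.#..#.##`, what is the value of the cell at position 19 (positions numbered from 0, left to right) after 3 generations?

generation 1: ..#.#..###..#.##.#.##
generation 2: #.#.##.##.#.#.#..#.#.
generation 3: #.#.#..#..#.#.##.#.#.
position 19 holds #

#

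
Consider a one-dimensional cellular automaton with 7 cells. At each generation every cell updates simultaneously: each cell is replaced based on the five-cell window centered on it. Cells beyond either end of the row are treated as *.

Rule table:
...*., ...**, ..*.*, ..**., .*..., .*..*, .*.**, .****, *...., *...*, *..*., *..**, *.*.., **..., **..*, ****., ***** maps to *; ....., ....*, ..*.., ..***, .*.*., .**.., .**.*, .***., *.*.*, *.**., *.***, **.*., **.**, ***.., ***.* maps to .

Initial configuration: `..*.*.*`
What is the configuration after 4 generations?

.***.**

generation 1: ***..*.
generation 2: **.****
generation 3: *...***
generation 4: .***.**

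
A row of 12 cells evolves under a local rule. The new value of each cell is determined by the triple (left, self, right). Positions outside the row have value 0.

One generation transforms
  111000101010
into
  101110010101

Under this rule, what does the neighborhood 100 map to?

1

At position 3 the neighborhood is 100; the next row has 1 there.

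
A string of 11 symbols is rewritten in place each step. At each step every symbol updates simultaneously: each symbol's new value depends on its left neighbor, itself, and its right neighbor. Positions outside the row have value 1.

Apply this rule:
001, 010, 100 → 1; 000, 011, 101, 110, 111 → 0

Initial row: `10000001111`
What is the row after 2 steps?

01000010000
01100111001

01100111001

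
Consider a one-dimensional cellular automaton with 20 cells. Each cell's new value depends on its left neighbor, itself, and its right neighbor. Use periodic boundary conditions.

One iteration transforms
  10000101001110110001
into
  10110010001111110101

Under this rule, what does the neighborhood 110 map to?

At position 0 the neighborhood is 110; the next row has 1 there.

1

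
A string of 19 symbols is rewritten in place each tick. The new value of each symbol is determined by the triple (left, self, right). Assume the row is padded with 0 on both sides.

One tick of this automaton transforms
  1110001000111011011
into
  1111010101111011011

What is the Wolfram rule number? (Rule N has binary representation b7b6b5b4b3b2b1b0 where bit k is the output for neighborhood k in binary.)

position 1: 111 → 1  (bit 7 = 1)
position 2: 110 → 1  (bit 6 = 1)
position 13: 101 → 0  (bit 5 = 0)
position 3: 100 → 1  (bit 4 = 1)
position 0: 011 → 1  (bit 3 = 1)
position 6: 010 → 0  (bit 2 = 0)
position 5: 001 → 1  (bit 1 = 1)
position 4: 000 → 0  (bit 0 = 0)
bits b7..b0 = 11011010 = 218

218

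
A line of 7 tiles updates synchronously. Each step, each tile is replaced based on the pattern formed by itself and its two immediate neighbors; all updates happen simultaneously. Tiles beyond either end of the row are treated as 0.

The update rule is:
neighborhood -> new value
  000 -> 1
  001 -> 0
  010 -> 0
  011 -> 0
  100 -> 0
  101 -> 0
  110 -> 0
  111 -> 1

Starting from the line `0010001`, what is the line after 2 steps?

0010001

step 1: 1000100
step 2: 0010001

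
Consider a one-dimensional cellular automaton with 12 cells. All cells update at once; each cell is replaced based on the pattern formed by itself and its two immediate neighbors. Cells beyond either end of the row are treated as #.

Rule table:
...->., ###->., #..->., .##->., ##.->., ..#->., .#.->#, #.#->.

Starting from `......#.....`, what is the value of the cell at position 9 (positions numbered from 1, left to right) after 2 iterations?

......#.....  (fixed point — unchanged through iteration 2)
position 9 holds .

.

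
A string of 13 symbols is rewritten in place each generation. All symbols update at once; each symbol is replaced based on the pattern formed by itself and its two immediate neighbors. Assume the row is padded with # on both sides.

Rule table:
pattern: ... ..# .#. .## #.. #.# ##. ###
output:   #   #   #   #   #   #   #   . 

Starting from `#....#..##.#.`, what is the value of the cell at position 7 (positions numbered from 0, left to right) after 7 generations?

generation 1: #############
generation 2: .............
generation 3: #############  (repeats generation 1; period 2)
generation 7: #############
position 7 holds #

#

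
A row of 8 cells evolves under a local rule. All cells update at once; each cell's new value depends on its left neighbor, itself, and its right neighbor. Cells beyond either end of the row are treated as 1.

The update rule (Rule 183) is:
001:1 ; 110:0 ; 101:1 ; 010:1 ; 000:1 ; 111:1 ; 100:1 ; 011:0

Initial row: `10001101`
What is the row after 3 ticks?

01110010
10101111
01110111

01110111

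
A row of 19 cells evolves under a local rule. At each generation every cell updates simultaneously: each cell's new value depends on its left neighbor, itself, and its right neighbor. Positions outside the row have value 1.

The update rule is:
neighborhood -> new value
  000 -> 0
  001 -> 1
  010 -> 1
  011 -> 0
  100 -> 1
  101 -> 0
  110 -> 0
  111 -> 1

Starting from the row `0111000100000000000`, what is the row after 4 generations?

1011011000010001000

0010101110000000001
1110100101000000010
1100111101100000110
1011011000010001000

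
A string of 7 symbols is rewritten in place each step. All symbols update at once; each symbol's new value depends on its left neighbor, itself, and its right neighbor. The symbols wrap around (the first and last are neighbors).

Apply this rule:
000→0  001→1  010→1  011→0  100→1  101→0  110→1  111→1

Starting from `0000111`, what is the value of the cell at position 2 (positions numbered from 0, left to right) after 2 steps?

1001011
1111001
position 2 holds 1

1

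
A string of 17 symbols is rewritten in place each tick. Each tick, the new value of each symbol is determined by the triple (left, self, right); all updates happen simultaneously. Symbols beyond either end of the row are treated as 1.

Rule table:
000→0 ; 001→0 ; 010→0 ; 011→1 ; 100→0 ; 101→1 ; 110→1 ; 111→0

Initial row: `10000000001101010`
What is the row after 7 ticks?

10000000000000001

10000000001110101
10000000001011011
10000000000111110
10000000000100011
10000000000000010
10000000000000001
10000000000000001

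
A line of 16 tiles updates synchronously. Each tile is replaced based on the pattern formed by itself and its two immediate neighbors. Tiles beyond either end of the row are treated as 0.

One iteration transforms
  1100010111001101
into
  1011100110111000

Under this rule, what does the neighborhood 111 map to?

At position 8 the neighborhood is 111; the next row has 1 there.

1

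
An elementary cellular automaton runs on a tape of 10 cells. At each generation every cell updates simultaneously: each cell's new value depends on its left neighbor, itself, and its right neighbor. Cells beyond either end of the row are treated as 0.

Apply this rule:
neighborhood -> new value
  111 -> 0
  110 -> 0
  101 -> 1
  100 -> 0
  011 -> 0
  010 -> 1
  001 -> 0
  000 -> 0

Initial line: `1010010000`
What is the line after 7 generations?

0000010000

1110010000
0000010000
0000010000  (fixed point — unchanged through generation 7)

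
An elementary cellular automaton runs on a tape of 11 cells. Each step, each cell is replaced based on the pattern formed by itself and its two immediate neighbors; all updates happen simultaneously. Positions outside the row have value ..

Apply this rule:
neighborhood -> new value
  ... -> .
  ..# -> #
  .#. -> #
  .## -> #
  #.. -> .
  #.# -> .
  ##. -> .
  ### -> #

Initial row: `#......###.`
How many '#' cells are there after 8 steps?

2

#.....###..
#....###...
#...###....
#..###.....
#.###......
#.##.......
#.#........
#.#........
count of #: 2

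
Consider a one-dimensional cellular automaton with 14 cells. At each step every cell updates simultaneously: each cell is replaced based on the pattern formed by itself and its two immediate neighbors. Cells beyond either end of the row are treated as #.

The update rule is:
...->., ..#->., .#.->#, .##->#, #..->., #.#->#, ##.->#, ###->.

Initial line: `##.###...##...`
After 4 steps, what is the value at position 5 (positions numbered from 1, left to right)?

#

step 1: .###.#...##...
step 2: ##.###...##...  (repeats step 0; period 2)
step 4: ##.###...##...
position 5 holds #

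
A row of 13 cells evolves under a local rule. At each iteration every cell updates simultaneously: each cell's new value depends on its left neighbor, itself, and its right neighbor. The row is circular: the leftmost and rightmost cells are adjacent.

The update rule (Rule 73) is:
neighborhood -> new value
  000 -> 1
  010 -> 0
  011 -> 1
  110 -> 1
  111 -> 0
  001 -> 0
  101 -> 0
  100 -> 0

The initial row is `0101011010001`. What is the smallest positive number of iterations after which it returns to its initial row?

0000011000100
1111011010001
0001011000101
0100011010000
0001011000111
0100011010101
0001011000000
1100011011111
0101011010000
0000011000111
0111011010101
0101011000000
0000011011111
0111011010001
0101011000100
0000011010001
0111011000100
0101011010001

18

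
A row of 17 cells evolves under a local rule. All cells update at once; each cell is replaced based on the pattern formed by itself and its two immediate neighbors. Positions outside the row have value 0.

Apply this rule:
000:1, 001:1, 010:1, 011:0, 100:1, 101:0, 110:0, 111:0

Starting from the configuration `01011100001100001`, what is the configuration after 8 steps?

11000011110011111
00111100001100000
11000011110011111  (repeats step 1; period 2)
step 8: 00111100001100000

00111100001100000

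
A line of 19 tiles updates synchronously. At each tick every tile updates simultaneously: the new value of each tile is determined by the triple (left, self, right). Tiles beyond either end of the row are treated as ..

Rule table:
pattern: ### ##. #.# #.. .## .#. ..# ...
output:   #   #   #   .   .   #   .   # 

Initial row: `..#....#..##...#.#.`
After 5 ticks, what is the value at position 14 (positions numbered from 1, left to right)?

#.#.##.#...#.#.###.
####.###.#.####.##.
.####.#####.####.#.
..####.#####.#####.
#..####.#####.####.
position 14 holds .

.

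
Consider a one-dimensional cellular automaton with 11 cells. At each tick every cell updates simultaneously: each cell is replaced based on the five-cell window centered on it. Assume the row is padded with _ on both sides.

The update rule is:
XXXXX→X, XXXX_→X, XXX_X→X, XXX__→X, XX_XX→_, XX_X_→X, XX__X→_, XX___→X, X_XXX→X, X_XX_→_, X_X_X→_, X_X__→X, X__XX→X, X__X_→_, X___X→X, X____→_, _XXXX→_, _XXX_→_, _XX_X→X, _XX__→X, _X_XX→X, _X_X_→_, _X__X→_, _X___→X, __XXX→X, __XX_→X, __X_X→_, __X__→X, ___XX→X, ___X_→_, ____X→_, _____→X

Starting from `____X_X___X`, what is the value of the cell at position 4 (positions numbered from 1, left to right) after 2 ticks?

_

tick 1: XX____XXX_X
tick 2: XXX__XX_XXX
position 4 holds _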